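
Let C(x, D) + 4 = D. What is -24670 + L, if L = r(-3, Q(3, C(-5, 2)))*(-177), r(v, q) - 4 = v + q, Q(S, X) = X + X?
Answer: -24139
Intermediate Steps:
C(x, D) = -4 + D
Q(S, X) = 2*X
r(v, q) = 4 + q + v (r(v, q) = 4 + (v + q) = 4 + (q + v) = 4 + q + v)
L = 531 (L = (4 + 2*(-4 + 2) - 3)*(-177) = (4 + 2*(-2) - 3)*(-177) = (4 - 4 - 3)*(-177) = -3*(-177) = 531)
-24670 + L = -24670 + 531 = -24139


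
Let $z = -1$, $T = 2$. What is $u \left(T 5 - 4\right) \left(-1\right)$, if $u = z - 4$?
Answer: $30$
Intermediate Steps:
$u = -5$ ($u = -1 - 4 = -5$)
$u \left(T 5 - 4\right) \left(-1\right) = - 5 \left(2 \cdot 5 - 4\right) \left(-1\right) = - 5 \left(10 - 4\right) \left(-1\right) = \left(-5\right) 6 \left(-1\right) = \left(-30\right) \left(-1\right) = 30$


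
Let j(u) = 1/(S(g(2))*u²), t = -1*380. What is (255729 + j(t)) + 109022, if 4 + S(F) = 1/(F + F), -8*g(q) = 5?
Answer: 252816213119/693120 ≈ 3.6475e+5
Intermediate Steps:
g(q) = -5/8 (g(q) = -⅛*5 = -5/8)
S(F) = -4 + 1/(2*F) (S(F) = -4 + 1/(F + F) = -4 + 1/(2*F))
t = -380
j(u) = -5/(24*u²) (j(u) = 1/((-4 + 1/(2*(-5/8)))*u²) = 1/((-4 + (½)*(-8/5))*u²) = 1/((-4 - ⅘)*u²) = 1/(-24*u²/5) = -5/(24*u²))
(255729 + j(t)) + 109022 = (255729 - 5/24/(-380)²) + 109022 = (255729 - 5/24*1/144400) + 109022 = (255729 - 1/693120) + 109022 = 177250884479/693120 + 109022 = 252816213119/693120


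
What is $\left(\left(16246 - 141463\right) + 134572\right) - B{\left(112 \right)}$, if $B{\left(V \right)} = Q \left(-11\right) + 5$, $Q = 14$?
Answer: $9504$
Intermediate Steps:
$B{\left(V \right)} = -149$ ($B{\left(V \right)} = 14 \left(-11\right) + 5 = -154 + 5 = -149$)
$\left(\left(16246 - 141463\right) + 134572\right) - B{\left(112 \right)} = \left(\left(16246 - 141463\right) + 134572\right) - -149 = \left(-125217 + 134572\right) + 149 = 9355 + 149 = 9504$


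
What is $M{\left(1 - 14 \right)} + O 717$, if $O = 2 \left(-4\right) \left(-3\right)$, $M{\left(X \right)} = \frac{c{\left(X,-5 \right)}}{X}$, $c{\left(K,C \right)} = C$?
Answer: $\frac{223709}{13} \approx 17208.0$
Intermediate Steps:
$M{\left(X \right)} = - \frac{5}{X}$
$O = 24$ ($O = \left(-8\right) \left(-3\right) = 24$)
$M{\left(1 - 14 \right)} + O 717 = - \frac{5}{1 - 14} + 24 \cdot 717 = - \frac{5}{-13} + 17208 = \left(-5\right) \left(- \frac{1}{13}\right) + 17208 = \frac{5}{13} + 17208 = \frac{223709}{13}$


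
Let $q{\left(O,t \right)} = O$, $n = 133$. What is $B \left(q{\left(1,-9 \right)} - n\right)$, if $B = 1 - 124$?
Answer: $16236$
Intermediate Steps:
$B = -123$ ($B = 1 - 124 = -123$)
$B \left(q{\left(1,-9 \right)} - n\right) = - 123 \left(1 - 133\right) = \left(-123\right) \left(-132\right) = 16236$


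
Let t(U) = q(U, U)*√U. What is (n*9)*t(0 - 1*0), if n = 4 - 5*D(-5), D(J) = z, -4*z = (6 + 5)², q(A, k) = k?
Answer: 0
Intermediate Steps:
z = -121/4 (z = -(6 + 5)²/4 = -¼*11² = -¼*121 = -121/4 ≈ -30.250)
D(J) = -121/4
n = 621/4 (n = 4 - 5*(-121/4) = 4 + 605/4 = 621/4 ≈ 155.25)
t(U) = U^(3/2) (t(U) = U*√U = U^(3/2))
(n*9)*t(0 - 1*0) = ((621/4)*9)*(0 - 1*0)^(3/2) = 5589*(0 + 0)^(3/2)/4 = 5589*0^(3/2)/4 = (5589/4)*0 = 0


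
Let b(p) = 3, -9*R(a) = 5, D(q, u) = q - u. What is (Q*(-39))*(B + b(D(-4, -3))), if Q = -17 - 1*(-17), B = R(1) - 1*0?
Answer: 0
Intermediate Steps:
R(a) = -5/9 (R(a) = -1/9*5 = -5/9)
B = -5/9 (B = -5/9 - 1*0 = -5/9 + 0 = -5/9 ≈ -0.55556)
Q = 0 (Q = -17 + 17 = 0)
(Q*(-39))*(B + b(D(-4, -3))) = (0*(-39))*(-5/9 + 3) = 0*(22/9) = 0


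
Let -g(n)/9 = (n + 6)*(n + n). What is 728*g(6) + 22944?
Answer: -920544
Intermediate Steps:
g(n) = -18*n*(6 + n) (g(n) = -9*(n + 6)*(n + n) = -9*(6 + n)*2*n = -18*n*(6 + n))
728*g(6) + 22944 = 728*(-18*6*(6 + 6)) + 22944 = 728*(-18*6*12) + 22944 = 728*(-1296) + 22944 = -943488 + 22944 = -920544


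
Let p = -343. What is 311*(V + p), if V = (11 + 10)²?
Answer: 30478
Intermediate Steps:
V = 441 (V = 21² = 441)
311*(V + p) = 311*(441 - 343) = 311*98 = 30478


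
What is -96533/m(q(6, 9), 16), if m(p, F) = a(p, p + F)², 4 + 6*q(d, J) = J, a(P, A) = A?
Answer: -3475188/10201 ≈ -340.67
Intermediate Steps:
q(d, J) = -⅔ + J/6
m(p, F) = (F + p)² (m(p, F) = (p + F)² = (F + p)²)
-96533/m(q(6, 9), 16) = -96533/(16 + (-⅔ + (⅙)*9))² = -96533/(16 + (-⅔ + 3/2))² = -96533/(16 + ⅚)² = -96533/((101/6)²) = -96533/10201/36 = -96533*36/10201 = -3475188/10201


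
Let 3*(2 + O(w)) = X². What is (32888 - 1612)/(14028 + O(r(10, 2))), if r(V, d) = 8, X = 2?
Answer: 46914/21041 ≈ 2.2296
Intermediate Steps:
O(w) = -⅔ (O(w) = -2 + (⅓)*2² = -2 + (⅓)*4 = -2 + 4/3 = -⅔)
(32888 - 1612)/(14028 + O(r(10, 2))) = (32888 - 1612)/(14028 - ⅔) = 31276/(42082/3) = 31276*(3/42082) = 46914/21041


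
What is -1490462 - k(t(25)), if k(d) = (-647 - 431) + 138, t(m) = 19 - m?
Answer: -1489522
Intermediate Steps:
k(d) = -940 (k(d) = -1078 + 138 = -940)
-1490462 - k(t(25)) = -1490462 - 1*(-940) = -1490462 + 940 = -1489522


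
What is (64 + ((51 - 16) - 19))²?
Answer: 6400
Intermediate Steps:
(64 + ((51 - 16) - 19))² = (64 + (35 - 19))² = (64 + 16)² = 80² = 6400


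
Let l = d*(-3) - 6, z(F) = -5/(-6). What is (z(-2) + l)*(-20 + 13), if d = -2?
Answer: -35/6 ≈ -5.8333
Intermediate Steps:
z(F) = ⅚ (z(F) = -5*(-⅙) = ⅚)
l = 0 (l = -2*(-3) - 6 = 6 - 6 = 0)
(z(-2) + l)*(-20 + 13) = (⅚ + 0)*(-20 + 13) = (⅚)*(-7) = -35/6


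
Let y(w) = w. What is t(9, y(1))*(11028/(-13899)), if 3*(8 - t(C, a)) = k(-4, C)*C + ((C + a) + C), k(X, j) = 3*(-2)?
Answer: -216884/13899 ≈ -15.604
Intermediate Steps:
k(X, j) = -6
t(C, a) = 8 - a/3 + 4*C/3 (t(C, a) = 8 - (-6*C + ((C + a) + C))/3 = 8 - (-6*C + (a + 2*C))/3 = 8 - (a - 4*C)/3 = 8 + (-a/3 + 4*C/3) = 8 - a/3 + 4*C/3)
t(9, y(1))*(11028/(-13899)) = (8 - ⅓*1 + (4/3)*9)*(11028/(-13899)) = (8 - ⅓ + 12)*(11028*(-1/13899)) = (59/3)*(-3676/4633) = -216884/13899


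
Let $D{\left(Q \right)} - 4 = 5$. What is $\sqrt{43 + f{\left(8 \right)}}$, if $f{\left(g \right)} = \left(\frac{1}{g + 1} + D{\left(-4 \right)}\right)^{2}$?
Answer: $\frac{\sqrt{10207}}{9} \approx 11.226$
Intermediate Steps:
$D{\left(Q \right)} = 9$ ($D{\left(Q \right)} = 4 + 5 = 9$)
$f{\left(g \right)} = \left(9 + \frac{1}{1 + g}\right)^{2}$ ($f{\left(g \right)} = \left(\frac{1}{g + 1} + 9\right)^{2} = \left(\frac{1}{1 + g} + 9\right)^{2} = \left(9 + \frac{1}{1 + g}\right)^{2}$)
$\sqrt{43 + f{\left(8 \right)}} = \sqrt{43 + \frac{\left(10 + 9 \cdot 8\right)^{2}}{\left(1 + 8\right)^{2}}} = \sqrt{43 + \frac{\left(10 + 72\right)^{2}}{81}} = \sqrt{43 + \frac{82^{2}}{81}} = \sqrt{43 + \frac{1}{81} \cdot 6724} = \sqrt{43 + \frac{6724}{81}} = \sqrt{\frac{10207}{81}} = \frac{\sqrt{10207}}{9}$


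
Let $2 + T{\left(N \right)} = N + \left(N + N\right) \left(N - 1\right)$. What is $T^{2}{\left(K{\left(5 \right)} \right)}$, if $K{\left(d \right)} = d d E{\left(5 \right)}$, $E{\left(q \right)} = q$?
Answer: $968641129$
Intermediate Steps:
$K{\left(d \right)} = 5 d^{2}$ ($K{\left(d \right)} = d d 5 = d^{2} \cdot 5 = 5 d^{2}$)
$T{\left(N \right)} = -2 + N + 2 N \left(-1 + N\right)$ ($T{\left(N \right)} = -2 + \left(N + \left(N + N\right) \left(N - 1\right)\right) = -2 + \left(N + 2 N \left(-1 + N\right)\right) = -2 + N + 2 N \left(-1 + N\right)$)
$T^{2}{\left(K{\left(5 \right)} \right)} = \left(-2 - 5 \cdot 5^{2} + 2 \left(5 \cdot 5^{2}\right)^{2}\right)^{2} = \left(-2 - 5 \cdot 25 + 2 \left(5 \cdot 25\right)^{2}\right)^{2} = \left(-2 - 125 + 2 \cdot 125^{2}\right)^{2} = \left(-2 - 125 + 2 \cdot 15625\right)^{2} = \left(-2 - 125 + 31250\right)^{2} = 31123^{2} = 968641129$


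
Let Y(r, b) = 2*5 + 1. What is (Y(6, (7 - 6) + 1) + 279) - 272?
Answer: 18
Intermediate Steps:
Y(r, b) = 11 (Y(r, b) = 10 + 1 = 11)
(Y(6, (7 - 6) + 1) + 279) - 272 = (11 + 279) - 272 = 290 - 272 = 18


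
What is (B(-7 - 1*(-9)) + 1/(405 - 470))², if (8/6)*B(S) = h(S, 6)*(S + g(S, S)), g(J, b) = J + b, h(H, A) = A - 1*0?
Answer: 3076516/4225 ≈ 728.17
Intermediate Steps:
h(H, A) = A (h(H, A) = A + 0 = A)
B(S) = 27*S/2 (B(S) = 3*(6*(S + (S + S)))/4 = 3*(6*(S + 2*S))/4 = 3*(6*(3*S))/4 = 3*(18*S)/4 = 27*S/2)
(B(-7 - 1*(-9)) + 1/(405 - 470))² = (27*(-7 - 1*(-9))/2 + 1/(405 - 470))² = (27*(-7 + 9)/2 + 1/(-65))² = ((27/2)*2 - 1/65)² = (27 - 1/65)² = (1754/65)² = 3076516/4225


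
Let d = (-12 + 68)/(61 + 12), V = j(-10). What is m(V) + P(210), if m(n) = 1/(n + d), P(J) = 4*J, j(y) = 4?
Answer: 292393/348 ≈ 840.21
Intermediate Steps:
V = 4
d = 56/73 ≈ 0.76712
m(n) = 1/(56/73 + n) (m(n) = 1/(n + 56/73) = 1/(56/73 + n))
m(V) + P(210) = 73/(56 + 73*4) + 4*210 = 73/(56 + 292) + 840 = 73/348 + 840 = 292393/348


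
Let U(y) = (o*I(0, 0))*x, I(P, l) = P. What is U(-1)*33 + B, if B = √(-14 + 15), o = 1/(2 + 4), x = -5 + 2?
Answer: 1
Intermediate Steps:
x = -3
o = ⅙ (o = 1/6 = ⅙ ≈ 0.16667)
U(y) = 0 (U(y) = ((⅙)*0)*(-3) = 0*(-3) = 0)
B = 1 (B = √1 = 1)
U(-1)*33 + B = 0*33 + 1 = 0 + 1 = 1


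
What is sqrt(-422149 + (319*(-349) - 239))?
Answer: I*sqrt(533719) ≈ 730.56*I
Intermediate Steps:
sqrt(-422149 + (319*(-349) - 239)) = sqrt(-422149 + (-111331 - 239)) = sqrt(-422149 - 111570) = sqrt(-533719) = I*sqrt(533719)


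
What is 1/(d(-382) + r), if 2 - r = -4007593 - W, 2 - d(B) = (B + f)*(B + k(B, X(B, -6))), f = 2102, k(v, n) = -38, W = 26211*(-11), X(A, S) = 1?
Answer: 1/4441676 ≈ 2.2514e-7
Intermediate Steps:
W = -288321
d(B) = 2 - (-38 + B)*(2102 + B) (d(B) = 2 - (B + 2102)*(B - 38) = 2 - (2102 + B)*(-38 + B) = 2 - (-38 + B)*(2102 + B))
r = 3719274 (r = 2 - (-4007593 - 1*(-288321)) = 2 - (-4007593 + 288321) = 2 - 1*(-3719272) = 2 + 3719272 = 3719274)
1/(d(-382) + r) = 1/((79878 - 1*(-382)**2 - 2064*(-382)) + 3719274) = 1/((79878 - 1*145924 + 788448) + 3719274) = 1/((79878 - 145924 + 788448) + 3719274) = 1/(722402 + 3719274) = 1/4441676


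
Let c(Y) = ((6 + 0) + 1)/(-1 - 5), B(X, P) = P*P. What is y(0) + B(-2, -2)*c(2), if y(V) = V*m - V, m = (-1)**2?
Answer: -14/3 ≈ -4.6667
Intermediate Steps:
m = 1
B(X, P) = P**2
y(V) = 0 (y(V) = V*1 - V = V - V = 0)
c(Y) = -7/6 (c(Y) = (6 + 1)/(-6) = 7*(-1/6) = -7/6)
y(0) + B(-2, -2)*c(2) = 0 + (-2)**2*(-7/6) = 0 + 4*(-7/6) = 0 - 14/3 = -14/3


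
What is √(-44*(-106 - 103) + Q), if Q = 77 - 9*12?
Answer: √9165 ≈ 95.734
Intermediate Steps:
Q = -31 (Q = 77 - 108 = -31)
√(-44*(-106 - 103) + Q) = √(-44*(-106 - 103) - 31) = √(-44*(-209) - 31) = √(9196 - 31) = √9165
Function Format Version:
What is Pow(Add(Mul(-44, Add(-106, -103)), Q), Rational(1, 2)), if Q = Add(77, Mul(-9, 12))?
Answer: Pow(9165, Rational(1, 2)) ≈ 95.734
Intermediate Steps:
Q = -31 (Q = Add(77, -108) = -31)
Pow(Add(Mul(-44, Add(-106, -103)), Q), Rational(1, 2)) = Pow(Add(Mul(-44, Add(-106, -103)), -31), Rational(1, 2)) = Pow(Add(Mul(-44, -209), -31), Rational(1, 2)) = Pow(Add(9196, -31), Rational(1, 2)) = Pow(9165, Rational(1, 2))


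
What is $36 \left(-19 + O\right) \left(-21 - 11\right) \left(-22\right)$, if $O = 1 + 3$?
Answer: $-380160$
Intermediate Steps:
$O = 4$
$36 \left(-19 + O\right) \left(-21 - 11\right) \left(-22\right) = 36 \left(-19 + 4\right) \left(-21 - 11\right) \left(-22\right) = 36 \left(\left(-15\right) \left(-32\right)\right) \left(-22\right) = 36 \cdot 480 \left(-22\right) = 17280 \left(-22\right) = -380160$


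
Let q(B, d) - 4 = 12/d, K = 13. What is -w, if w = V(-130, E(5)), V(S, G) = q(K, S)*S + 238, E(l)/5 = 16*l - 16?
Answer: 270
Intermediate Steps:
q(B, d) = 4 + 12/d
E(l) = -80 + 80*l (E(l) = 5*(16*l - 16) = 5*(-16 + 16*l) = -80 + 80*l)
V(S, G) = 238 + S*(4 + 12/S) (V(S, G) = (4 + 12/S)*S + 238 = S*(4 + 12/S) + 238 = 238 + S*(4 + 12/S))
w = -270 (w = 250 + 4*(-130) = 250 - 520 = -270)
-w = -1*(-270) = 270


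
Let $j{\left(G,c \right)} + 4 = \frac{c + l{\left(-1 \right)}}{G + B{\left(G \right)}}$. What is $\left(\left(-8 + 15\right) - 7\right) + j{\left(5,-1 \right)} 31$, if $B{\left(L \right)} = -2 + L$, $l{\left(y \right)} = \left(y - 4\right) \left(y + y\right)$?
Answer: $- \frac{713}{8} \approx -89.125$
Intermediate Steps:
$l{\left(y \right)} = 2 y \left(-4 + y\right)$ ($l{\left(y \right)} = \left(-4 + y\right) 2 y = 2 y \left(-4 + y\right)$)
$j{\left(G,c \right)} = -4 + \frac{10 + c}{-2 + 2 G}$ ($j{\left(G,c \right)} = -4 + \frac{c + 2 \left(-1\right) \left(-4 - 1\right)}{G + \left(-2 + G\right)} = -4 + \frac{c + 2 \left(-1\right) \left(-5\right)}{-2 + 2 G} = -4 + \frac{c + 10}{-2 + 2 G} = -4 + \frac{10 + c}{-2 + 2 G}$)
$\left(\left(-8 + 15\right) - 7\right) + j{\left(5,-1 \right)} 31 = \left(\left(-8 + 15\right) - 7\right) + \frac{18 - 1 - 40}{2 \left(-1 + 5\right)} 31 = \left(7 - 7\right) + \frac{18 - 1 - 40}{2 \cdot 4} \cdot 31 = 0 + \frac{1}{2} \cdot \frac{1}{4} \left(-23\right) 31 = 0 - \frac{713}{8} = - \frac{713}{8}$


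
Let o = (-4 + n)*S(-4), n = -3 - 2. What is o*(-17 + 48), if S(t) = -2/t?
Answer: -279/2 ≈ -139.50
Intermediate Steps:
n = -5
o = -9/2 (o = (-4 - 5)*(-2/(-4)) = -(-18)*(-1)/4 = -9*½ = -9/2 ≈ -4.5000)
o*(-17 + 48) = -9*(-17 + 48)/2 = -9/2*31 = -279/2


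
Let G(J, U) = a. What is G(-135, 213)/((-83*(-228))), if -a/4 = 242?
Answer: -242/4731 ≈ -0.051152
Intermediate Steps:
a = -968 (a = -4*242 = -968)
G(J, U) = -968
G(-135, 213)/((-83*(-228))) = -968/((-83*(-228))) = -968/18924 = -968*1/18924 = -242/4731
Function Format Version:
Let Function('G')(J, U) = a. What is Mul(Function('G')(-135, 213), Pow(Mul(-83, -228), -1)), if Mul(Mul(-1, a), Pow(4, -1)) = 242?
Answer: Rational(-242, 4731) ≈ -0.051152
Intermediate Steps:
a = -968 (a = Mul(-4, 242) = -968)
Function('G')(J, U) = -968
Mul(Function('G')(-135, 213), Pow(Mul(-83, -228), -1)) = Mul(-968, Pow(Mul(-83, -228), -1)) = Mul(-968, Pow(18924, -1)) = Mul(-968, Rational(1, 18924)) = Rational(-242, 4731)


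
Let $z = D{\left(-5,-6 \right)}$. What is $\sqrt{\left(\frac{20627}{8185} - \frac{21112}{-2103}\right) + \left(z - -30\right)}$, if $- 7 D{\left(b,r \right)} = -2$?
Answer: $\frac{\sqrt{622028312591057295}}{120491385} \approx 6.5456$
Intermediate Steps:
$D{\left(b,r \right)} = \frac{2}{7}$ ($D{\left(b,r \right)} = \left(- \frac{1}{7}\right) \left(-2\right) = \frac{2}{7}$)
$z = \frac{2}{7} \approx 0.28571$
$\sqrt{\left(\frac{20627}{8185} - \frac{21112}{-2103}\right) + \left(z - -30\right)} = \sqrt{\left(\frac{20627}{8185} - \frac{21112}{-2103}\right) + \left(\frac{2}{7} - -30\right)} = \sqrt{\left(20627 \cdot \frac{1}{8185} - - \frac{21112}{2103}\right) + \left(\frac{2}{7} + 30\right)} = \sqrt{\left(\frac{20627}{8185} + \frac{21112}{2103}\right) + \frac{212}{7}} = \sqrt{\frac{216180301}{17213055} + \frac{212}{7}} = \sqrt{\frac{5162429767}{120491385}} = \frac{\sqrt{622028312591057295}}{120491385}$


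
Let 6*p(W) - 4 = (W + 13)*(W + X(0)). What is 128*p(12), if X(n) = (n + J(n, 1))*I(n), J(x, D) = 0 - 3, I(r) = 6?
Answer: -9344/3 ≈ -3114.7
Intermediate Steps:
J(x, D) = -3
X(n) = -18 + 6*n (X(n) = (n - 3)*6 = (-3 + n)*6 = -18 + 6*n)
p(W) = 2/3 + (-18 + W)*(13 + W)/6 (p(W) = 2/3 + ((W + 13)*(W + (-18 + 6*0)))/6 = 2/3 + ((13 + W)*(W + (-18 + 0)))/6 = 2/3 + ((13 + W)*(W - 18))/6 = 2/3 + ((13 + W)*(-18 + W))/6 = 2/3 + ((-18 + W)*(13 + W))/6 = 2/3 + (-18 + W)*(13 + W)/6)
128*p(12) = 128*(-115/3 - 5/6*12 + (1/6)*12**2) = 128*(-115/3 - 10 + (1/6)*144) = 128*(-115/3 - 10 + 24) = 128*(-73/3) = -9344/3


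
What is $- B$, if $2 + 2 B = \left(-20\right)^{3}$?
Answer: $4001$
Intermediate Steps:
$B = -4001$ ($B = -1 + \frac{\left(-20\right)^{3}}{2} = -1 + \frac{1}{2} \left(-8000\right) = -1 - 4000 = -4001$)
$- B = \left(-1\right) \left(-4001\right) = 4001$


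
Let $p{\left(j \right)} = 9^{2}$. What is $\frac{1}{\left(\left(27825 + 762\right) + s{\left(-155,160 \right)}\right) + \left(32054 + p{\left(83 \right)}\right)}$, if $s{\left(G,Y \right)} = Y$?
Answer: $\frac{1}{60882} \approx 1.6425 \cdot 10^{-5}$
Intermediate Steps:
$p{\left(j \right)} = 81$
$\frac{1}{\left(\left(27825 + 762\right) + s{\left(-155,160 \right)}\right) + \left(32054 + p{\left(83 \right)}\right)} = \frac{1}{\left(\left(27825 + 762\right) + 160\right) + \left(32054 + 81\right)} = \frac{1}{\left(28587 + 160\right) + 32135} = \frac{1}{28747 + 32135} = \frac{1}{60882}$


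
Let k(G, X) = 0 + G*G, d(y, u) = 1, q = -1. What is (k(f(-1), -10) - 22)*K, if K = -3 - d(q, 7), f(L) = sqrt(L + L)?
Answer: 96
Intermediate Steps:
f(L) = sqrt(2)*sqrt(L) (f(L) = sqrt(2*L) = sqrt(2)*sqrt(L))
K = -4 (K = -3 - 1*1 = -3 - 1 = -4)
k(G, X) = G**2 (k(G, X) = 0 + G**2 = G**2)
(k(f(-1), -10) - 22)*K = ((sqrt(2)*sqrt(-1))**2 - 22)*(-4) = ((sqrt(2)*I)**2 - 22)*(-4) = ((I*sqrt(2))**2 - 22)*(-4) = (-2 - 22)*(-4) = -24*(-4) = 96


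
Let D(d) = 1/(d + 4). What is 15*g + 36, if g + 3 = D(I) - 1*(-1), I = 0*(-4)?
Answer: 39/4 ≈ 9.7500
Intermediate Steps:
I = 0
D(d) = 1/(4 + d)
g = -7/4 (g = -3 + (1/(4 + 0) - 1*(-1)) = -3 + (1/4 + 1) = -3 + (¼ + 1) = -3 + 5/4 = -7/4 ≈ -1.7500)
15*g + 36 = 15*(-7/4) + 36 = -105/4 + 36 = 39/4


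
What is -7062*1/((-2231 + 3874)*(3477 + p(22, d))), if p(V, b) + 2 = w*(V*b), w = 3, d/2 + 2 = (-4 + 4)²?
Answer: -7062/5275673 ≈ -0.0013386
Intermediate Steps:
d = -4 (d = -4 + 2*(-4 + 4)² = -4 + 2*0² = -4 + 2*0 = -4 + 0 = -4)
p(V, b) = -2 + 3*V*b (p(V, b) = -2 + 3*(V*b) = -2 + 3*V*b)
-7062*1/((-2231 + 3874)*(3477 + p(22, d))) = -7062*1/((-2231 + 3874)*(3477 + (-2 + 3*22*(-4)))) = -7062*1/(1643*(3477 + (-2 - 264))) = -7062*1/(1643*(3477 - 266)) = -7062/(1643*3211) = -7062/5275673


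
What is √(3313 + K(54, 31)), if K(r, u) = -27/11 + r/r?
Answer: √400697/11 ≈ 57.546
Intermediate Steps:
K(r, u) = -16/11 (K(r, u) = -27*1/11 + 1 = -27/11 + 1 = -16/11)
√(3313 + K(54, 31)) = √(3313 - 16/11) = √(36427/11) = √400697/11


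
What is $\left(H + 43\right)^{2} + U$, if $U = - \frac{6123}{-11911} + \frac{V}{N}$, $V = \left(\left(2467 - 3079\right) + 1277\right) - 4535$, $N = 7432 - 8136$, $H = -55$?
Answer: $\frac{628947849}{4192672} \approx 150.01$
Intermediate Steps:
$N = -704$ ($N = 7432 - 8136 = -704$)
$V = -3870$ ($V = \left(-612 + 1277\right) - 4535 = 665 - 4535 = -3870$)
$U = \frac{25203081}{4192672}$ ($U = - \frac{6123}{-11911} - \frac{3870}{-704} = \left(-6123\right) \left(- \frac{1}{11911}\right) - - \frac{1935}{352} = \frac{6123}{11911} + \frac{1935}{352} = \frac{25203081}{4192672} \approx 6.0112$)
$\left(H + 43\right)^{2} + U = \left(-55 + 43\right)^{2} + \frac{25203081}{4192672} = \left(-12\right)^{2} + \frac{25203081}{4192672} = 144 + \frac{25203081}{4192672} = \frac{628947849}{4192672}$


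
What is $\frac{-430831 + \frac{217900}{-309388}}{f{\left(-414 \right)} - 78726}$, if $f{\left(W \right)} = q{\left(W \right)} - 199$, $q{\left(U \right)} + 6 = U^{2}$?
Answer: $- \frac{33323539832}{7151890355} \approx -4.6594$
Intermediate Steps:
$q{\left(U \right)} = -6 + U^{2}$
$f{\left(W \right)} = -205 + W^{2}$ ($f{\left(W \right)} = \left(-6 + W^{2}\right) - 199 = -205 + W^{2}$)
$\frac{-430831 + \frac{217900}{-309388}}{f{\left(-414 \right)} - 78726} = \frac{-430831 + \frac{217900}{-309388}}{\left(-205 + \left(-414\right)^{2}\right) - 78726} = \frac{-430831 + 217900 \left(- \frac{1}{309388}\right)}{\left(-205 + 171396\right) - 78726} = \frac{-430831 - \frac{54475}{77347}}{171191 - 78726} = - \frac{33323539832}{77347 \cdot 92465} = \left(- \frac{33323539832}{77347}\right) \frac{1}{92465} = - \frac{33323539832}{7151890355}$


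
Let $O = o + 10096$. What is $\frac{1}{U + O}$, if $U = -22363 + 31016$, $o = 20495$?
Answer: $\frac{1}{39244} \approx 2.5482 \cdot 10^{-5}$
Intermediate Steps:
$U = 8653$
$O = 30591$ ($O = 20495 + 10096 = 30591$)
$\frac{1}{U + O} = \frac{1}{8653 + 30591} = \frac{1}{39244}$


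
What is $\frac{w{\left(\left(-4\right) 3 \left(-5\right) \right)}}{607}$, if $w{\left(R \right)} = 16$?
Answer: $\frac{16}{607} \approx 0.026359$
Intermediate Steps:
$\frac{w{\left(\left(-4\right) 3 \left(-5\right) \right)}}{607} = \frac{16}{607}$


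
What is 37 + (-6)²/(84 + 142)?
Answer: 4199/113 ≈ 37.159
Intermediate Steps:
37 + (-6)²/(84 + 142) = 37 + 36/226 = 37 + (1/226)*36 = 37 + 18/113 = 4199/113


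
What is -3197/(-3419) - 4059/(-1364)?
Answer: 1658039/423956 ≈ 3.9109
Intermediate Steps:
-3197/(-3419) - 4059/(-1364) = -3197*(-1/3419) - 4059*(-1/1364) = 3197/3419 + 369/124 = 1658039/423956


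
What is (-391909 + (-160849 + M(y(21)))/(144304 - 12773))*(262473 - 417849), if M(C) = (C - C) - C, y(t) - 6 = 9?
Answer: 8009375426337168/131531 ≈ 6.0893e+10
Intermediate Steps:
y(t) = 15 (y(t) = 6 + 9 = 15)
M(C) = -C (M(C) = 0 - C = -C)
(-391909 + (-160849 + M(y(21)))/(144304 - 12773))*(262473 - 417849) = (-391909 + (-160849 - 1*15)/(144304 - 12773))*(262473 - 417849) = (-391909 + (-160849 - 15)/131531)*(-155376) = (-391909 - 160864*1/131531)*(-155376) = (-391909 - 160864/131531)*(-155376) = -51548343543/131531*(-155376) = 8009375426337168/131531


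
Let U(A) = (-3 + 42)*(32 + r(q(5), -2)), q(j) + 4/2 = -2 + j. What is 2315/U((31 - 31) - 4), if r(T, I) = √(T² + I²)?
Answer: 74080/39741 - 2315*√5/39741 ≈ 1.7338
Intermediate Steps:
q(j) = -4 + j (q(j) = -2 + (-2 + j) = -4 + j)
r(T, I) = √(I² + T²)
U(A) = 1248 + 39*√5 (U(A) = (-3 + 42)*(32 + √((-2)² + (-4 + 5)²)) = 39*(32 + √(4 + 1²)) = 39*(32 + √(4 + 1)) = 39*(32 + √5) = 1248 + 39*√5)
2315/U((31 - 31) - 4) = 2315/(1248 + 39*√5)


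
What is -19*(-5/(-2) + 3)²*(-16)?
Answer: 9196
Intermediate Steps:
-19*(-5/(-2) + 3)²*(-16) = -19*(-5*(-½) + 3)²*(-16) = -19*(5/2 + 3)²*(-16) = -19*(11/2)²*(-16) = -19*121/4*(-16) = -2299/4*(-16) = 9196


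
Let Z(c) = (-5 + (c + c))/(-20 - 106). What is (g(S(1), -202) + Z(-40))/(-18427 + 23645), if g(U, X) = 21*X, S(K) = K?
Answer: -534407/657468 ≈ -0.81283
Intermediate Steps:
Z(c) = 5/126 - c/63 (Z(c) = (-5 + 2*c)/(-126) = (-5 + 2*c)*(-1/126) = 5/126 - c/63)
(g(S(1), -202) + Z(-40))/(-18427 + 23645) = (21*(-202) + (5/126 - 1/63*(-40)))/(-18427 + 23645) = (-4242 + (5/126 + 40/63))/5218 = (-4242 + 85/126)*(1/5218) = -534407/126*1/5218 = -534407/657468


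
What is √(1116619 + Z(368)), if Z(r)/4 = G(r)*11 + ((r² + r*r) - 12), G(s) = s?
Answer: √2216155 ≈ 1488.7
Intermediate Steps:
Z(r) = -48 + 8*r² + 44*r (Z(r) = 4*(r*11 + ((r² + r*r) - 12)) = 4*(11*r + ((r² + r²) - 12)) = 4*(11*r + (2*r² - 12)) = 4*(11*r + (-12 + 2*r²)) = 4*(-12 + 2*r² + 11*r) = -48 + 8*r² + 44*r)
√(1116619 + Z(368)) = √(1116619 + (-48 + 8*368² + 44*368)) = √(1116619 + (-48 + 8*135424 + 16192)) = √(1116619 + (-48 + 1083392 + 16192)) = √(1116619 + 1099536) = √2216155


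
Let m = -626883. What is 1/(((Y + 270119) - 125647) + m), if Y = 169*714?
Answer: -1/361745 ≈ -2.7644e-6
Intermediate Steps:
Y = 120666
1/(((Y + 270119) - 125647) + m) = 1/(((120666 + 270119) - 125647) - 626883) = 1/((390785 - 125647) - 626883) = 1/(265138 - 626883) = 1/(-361745) = -1/361745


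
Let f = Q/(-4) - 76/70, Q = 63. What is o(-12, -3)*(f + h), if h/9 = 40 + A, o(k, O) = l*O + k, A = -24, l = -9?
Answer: 53409/28 ≈ 1907.5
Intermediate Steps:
o(k, O) = k - 9*O (o(k, O) = -9*O + k = k - 9*O)
h = 144 (h = 9*(40 - 24) = 9*16 = 144)
f = -2357/140 (f = 63/(-4) - 76/70 = 63*(-¼) - 76*1/70 = -63/4 - 38/35 = -2357/140 ≈ -16.836)
o(-12, -3)*(f + h) = (-12 - 9*(-3))*(-2357/140 + 144) = (-12 + 27)*(17803/140) = 15*(17803/140) = 53409/28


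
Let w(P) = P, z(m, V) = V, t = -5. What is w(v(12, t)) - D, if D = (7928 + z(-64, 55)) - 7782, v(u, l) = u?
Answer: -189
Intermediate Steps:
D = 201 (D = (7928 + 55) - 7782 = 7983 - 7782 = 201)
w(v(12, t)) - D = 12 - 1*201 = 12 - 201 = -189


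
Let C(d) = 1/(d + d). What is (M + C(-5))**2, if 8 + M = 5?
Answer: 961/100 ≈ 9.6100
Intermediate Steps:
M = -3 (M = -8 + 5 = -3)
C(d) = 1/(2*d)
(M + C(-5))**2 = (-3 + (1/2)/(-5))**2 = (-3 + (1/2)*(-1/5))**2 = (-3 - 1/10)**2 = (-31/10)**2 = 961/100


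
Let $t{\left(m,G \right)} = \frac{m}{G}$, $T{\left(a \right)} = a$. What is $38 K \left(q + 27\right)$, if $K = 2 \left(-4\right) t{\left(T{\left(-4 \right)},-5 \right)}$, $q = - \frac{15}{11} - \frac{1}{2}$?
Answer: $- \frac{336224}{55} \approx -6113.2$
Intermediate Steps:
$q = - \frac{41}{22}$ ($q = \left(-15\right) \frac{1}{11} - \frac{1}{2} = - \frac{15}{11} - \frac{1}{2} = - \frac{41}{22} \approx -1.8636$)
$K = - \frac{32}{5}$ ($K = 2 \left(-4\right) \left(- \frac{4}{-5}\right) = - 8 \left(\left(-4\right) \left(- \frac{1}{5}\right)\right) = \left(-8\right) \frac{4}{5} = - \frac{32}{5} \approx -6.4$)
$38 K \left(q + 27\right) = 38 \left(- \frac{32}{5}\right) \left(- \frac{41}{22} + 27\right) = \left(- \frac{1216}{5}\right) \frac{553}{22} = - \frac{336224}{55}$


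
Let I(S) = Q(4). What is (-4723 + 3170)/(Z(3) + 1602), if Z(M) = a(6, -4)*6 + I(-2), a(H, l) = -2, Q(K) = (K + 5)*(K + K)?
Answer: -1553/1662 ≈ -0.93442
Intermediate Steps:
Q(K) = 2*K*(5 + K) (Q(K) = (5 + K)*(2*K) = 2*K*(5 + K))
I(S) = 72 (I(S) = 2*4*(5 + 4) = 2*4*9 = 72)
Z(M) = 60 (Z(M) = -2*6 + 72 = -12 + 72 = 60)
(-4723 + 3170)/(Z(3) + 1602) = (-4723 + 3170)/(60 + 1602) = -1553/1662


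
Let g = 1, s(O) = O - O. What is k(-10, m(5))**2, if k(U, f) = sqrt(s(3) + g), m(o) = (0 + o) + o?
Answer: 1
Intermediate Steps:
s(O) = 0
m(o) = 2*o (m(o) = o + o = 2*o)
k(U, f) = 1 (k(U, f) = sqrt(0 + 1) = sqrt(1) = 1)
k(-10, m(5))**2 = 1**2 = 1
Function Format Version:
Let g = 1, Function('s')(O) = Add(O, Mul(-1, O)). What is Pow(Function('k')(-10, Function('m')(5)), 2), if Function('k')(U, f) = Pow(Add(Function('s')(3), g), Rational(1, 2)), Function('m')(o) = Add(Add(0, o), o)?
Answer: 1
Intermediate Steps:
Function('s')(O) = 0
Function('m')(o) = Mul(2, o) (Function('m')(o) = Add(o, o) = Mul(2, o))
Function('k')(U, f) = 1 (Function('k')(U, f) = Pow(Add(0, 1), Rational(1, 2)) = Pow(1, Rational(1, 2)) = 1)
Pow(Function('k')(-10, Function('m')(5)), 2) = Pow(1, 2) = 1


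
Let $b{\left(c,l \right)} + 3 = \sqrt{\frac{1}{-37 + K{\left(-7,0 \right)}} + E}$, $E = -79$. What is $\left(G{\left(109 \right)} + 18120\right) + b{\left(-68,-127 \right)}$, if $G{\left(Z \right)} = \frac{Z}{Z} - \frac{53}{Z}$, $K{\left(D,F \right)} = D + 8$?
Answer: $\frac{1974809}{109} + \frac{i \sqrt{2845}}{6} \approx 18118.0 + 8.8898 i$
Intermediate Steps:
$K{\left(D,F \right)} = 8 + D$
$G{\left(Z \right)} = 1 - \frac{53}{Z}$
$b{\left(c,l \right)} = -3 + \frac{i \sqrt{2845}}{6}$ ($b{\left(c,l \right)} = -3 + \sqrt{\frac{1}{-37 + \left(8 - 7\right)} - 79} = -3 + \sqrt{\frac{1}{-37 + 1} - 79} = -3 + \sqrt{\frac{1}{-36} - 79} = -3 + \sqrt{- \frac{1}{36} - 79} = -3 + \sqrt{- \frac{2845}{36}} = -3 + \frac{i \sqrt{2845}}{6}$)
$\left(G{\left(109 \right)} + 18120\right) + b{\left(-68,-127 \right)} = \left(\frac{-53 + 109}{109} + 18120\right) - \left(3 - \frac{i \sqrt{2845}}{6}\right) = \left(\frac{1}{109} \cdot 56 + 18120\right) - \left(3 - \frac{i \sqrt{2845}}{6}\right) = \left(\frac{56}{109} + 18120\right) - \left(3 - \frac{i \sqrt{2845}}{6}\right) = \frac{1975136}{109} - \left(3 - \frac{i \sqrt{2845}}{6}\right) = \frac{1974809}{109} + \frac{i \sqrt{2845}}{6}$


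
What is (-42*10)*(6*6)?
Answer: -15120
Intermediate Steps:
(-42*10)*(6*6) = -420*36 = -15120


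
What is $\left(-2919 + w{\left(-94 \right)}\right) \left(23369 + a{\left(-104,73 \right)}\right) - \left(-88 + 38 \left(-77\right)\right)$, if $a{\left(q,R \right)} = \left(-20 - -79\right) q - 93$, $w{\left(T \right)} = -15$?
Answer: $-50285746$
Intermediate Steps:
$a{\left(q,R \right)} = -93 + 59 q$ ($a{\left(q,R \right)} = \left(-20 + 79\right) q - 93 = 59 q - 93 = -93 + 59 q$)
$\left(-2919 + w{\left(-94 \right)}\right) \left(23369 + a{\left(-104,73 \right)}\right) - \left(-88 + 38 \left(-77\right)\right) = \left(-2919 - 15\right) \left(23369 + \left(-93 + 59 \left(-104\right)\right)\right) - \left(-88 + 38 \left(-77\right)\right) = - 2934 \left(23369 - 6229\right) - \left(-88 - 2926\right) = - 2934 \left(23369 - 6229\right) - -3014 = \left(-2934\right) 17140 + 3014 = -50288760 + 3014 = -50285746$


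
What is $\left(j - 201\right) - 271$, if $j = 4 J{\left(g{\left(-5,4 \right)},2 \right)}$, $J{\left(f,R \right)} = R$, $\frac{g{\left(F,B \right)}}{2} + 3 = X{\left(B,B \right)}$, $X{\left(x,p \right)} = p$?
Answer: $-464$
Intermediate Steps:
$g{\left(F,B \right)} = -6 + 2 B$
$j = 8$ ($j = 4 \cdot 2 = 8$)
$\left(j - 201\right) - 271 = \left(8 - 201\right) - 271 = -193 - 271 = -464$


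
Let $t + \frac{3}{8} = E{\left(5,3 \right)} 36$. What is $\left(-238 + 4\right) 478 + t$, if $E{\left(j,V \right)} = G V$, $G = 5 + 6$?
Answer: $- \frac{885315}{8} \approx -1.1066 \cdot 10^{5}$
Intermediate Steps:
$G = 11$
$E{\left(j,V \right)} = 11 V$
$t = \frac{9501}{8}$ ($t = - \frac{3}{8} + 11 \cdot 3 \cdot 36 = - \frac{3}{8} + 33 \cdot 36 = - \frac{3}{8} + 1188 = \frac{9501}{8} \approx 1187.6$)
$\left(-238 + 4\right) 478 + t = \left(-238 + 4\right) 478 + \frac{9501}{8} = \left(-234\right) 478 + \frac{9501}{8} = -111852 + \frac{9501}{8} = - \frac{885315}{8}$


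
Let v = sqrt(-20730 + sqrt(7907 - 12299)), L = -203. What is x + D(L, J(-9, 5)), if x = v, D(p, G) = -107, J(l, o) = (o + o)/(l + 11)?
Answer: -107 + sqrt(-20730 + 6*I*sqrt(122)) ≈ -106.77 + 143.98*I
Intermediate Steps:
J(l, o) = 2*o/(11 + l) (J(l, o) = (2*o)/(11 + l) = 2*o/(11 + l))
v = sqrt(-20730 + 6*I*sqrt(122)) (v = sqrt(-20730 + sqrt(-4392)) = sqrt(-20730 + 6*I*sqrt(122)) ≈ 0.23 + 143.98*I)
x = sqrt(-20730 + 6*I*sqrt(122)) ≈ 0.23 + 143.98*I
x + D(L, J(-9, 5)) = sqrt(-20730 + 6*I*sqrt(122)) - 107 = -107 + sqrt(-20730 + 6*I*sqrt(122))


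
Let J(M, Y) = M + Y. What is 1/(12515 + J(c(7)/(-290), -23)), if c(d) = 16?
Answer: 145/1811332 ≈ 8.0052e-5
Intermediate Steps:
1/(12515 + J(c(7)/(-290), -23)) = 1/(12515 + (16/(-290) - 23)) = 1/(12515 + (16*(-1/290) - 23)) = 1/(12515 + (-8/145 - 23)) = 1/(12515 - 3343/145) = 1/(1811332/145) = 145/1811332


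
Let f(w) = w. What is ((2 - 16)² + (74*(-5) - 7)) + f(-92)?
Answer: -273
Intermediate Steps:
((2 - 16)² + (74*(-5) - 7)) + f(-92) = ((2 - 16)² + (74*(-5) - 7)) - 92 = ((-14)² + (-370 - 7)) - 92 = (196 - 377) - 92 = -181 - 92 = -273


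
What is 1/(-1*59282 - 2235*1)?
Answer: -1/61517 ≈ -1.6256e-5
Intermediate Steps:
1/(-1*59282 - 2235*1) = 1/(-59282 - 2235) = 1/(-61517) = -1/61517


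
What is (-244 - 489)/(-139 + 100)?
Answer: 733/39 ≈ 18.795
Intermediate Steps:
(-244 - 489)/(-139 + 100) = -733/(-39) = -733*(-1/39) = 733/39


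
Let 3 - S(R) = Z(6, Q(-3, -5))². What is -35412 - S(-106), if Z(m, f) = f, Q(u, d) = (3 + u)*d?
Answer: -35415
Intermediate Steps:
Q(u, d) = d*(3 + u)
S(R) = 3 (S(R) = 3 - (-5*(3 - 3))² = 3 - (-5*0)² = 3 - 1*0² = 3 - 1*0 = 3 + 0 = 3)
-35412 - S(-106) = -35412 - 1*3 = -35412 - 3 = -35415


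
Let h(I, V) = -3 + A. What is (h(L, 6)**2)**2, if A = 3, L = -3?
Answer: 0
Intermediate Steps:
h(I, V) = 0 (h(I, V) = -3 + 3 = 0)
(h(L, 6)**2)**2 = (0**2)**2 = 0**2 = 0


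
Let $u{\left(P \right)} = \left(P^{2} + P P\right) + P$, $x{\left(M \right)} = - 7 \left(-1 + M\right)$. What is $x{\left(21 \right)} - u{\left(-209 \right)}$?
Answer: $-87293$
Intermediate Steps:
$x{\left(M \right)} = 7 - 7 M$
$u{\left(P \right)} = P + 2 P^{2}$ ($u{\left(P \right)} = \left(P^{2} + P^{2}\right) + P = 2 P^{2} + P = P + 2 P^{2}$)
$x{\left(21 \right)} - u{\left(-209 \right)} = \left(7 - 147\right) - - 209 \left(1 + 2 \left(-209\right)\right) = \left(7 - 147\right) - - 209 \left(1 - 418\right) = -140 - \left(-209\right) \left(-417\right) = -140 - 87153 = -87293$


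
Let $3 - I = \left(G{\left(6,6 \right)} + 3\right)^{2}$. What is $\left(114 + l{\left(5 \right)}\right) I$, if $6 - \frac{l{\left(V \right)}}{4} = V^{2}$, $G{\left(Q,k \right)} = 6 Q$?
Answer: $-57684$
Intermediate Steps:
$I = -1518$ ($I = 3 - \left(6 \cdot 6 + 3\right)^{2} = 3 - \left(36 + 3\right)^{2} = 3 - 39^{2} = 3 - 1521 = -1518$)
$l{\left(V \right)} = 24 - 4 V^{2}$
$\left(114 + l{\left(5 \right)}\right) I = \left(114 + \left(24 - 4 \cdot 5^{2}\right)\right) \left(-1518\right) = \left(114 + \left(24 - 100\right)\right) \left(-1518\right) = \left(114 - 76\right) \left(-1518\right) = 38 \left(-1518\right) = -57684$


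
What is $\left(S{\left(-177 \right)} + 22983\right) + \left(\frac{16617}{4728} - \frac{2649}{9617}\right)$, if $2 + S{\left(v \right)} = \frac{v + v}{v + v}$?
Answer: $\frac{348373294683}{15156392} \approx 22985.0$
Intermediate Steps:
$S{\left(v \right)} = -1$ ($S{\left(v \right)} = -2 + \frac{v + v}{v + v} = -2 + \frac{2 v}{2 v} = -2 + 2 v \frac{1}{2 v} = -2 + 1 = -1$)
$\left(S{\left(-177 \right)} + 22983\right) + \left(\frac{16617}{4728} - \frac{2649}{9617}\right) = \left(-1 + 22983\right) + \left(\frac{16617}{4728} - \frac{2649}{9617}\right) = 22982 + \left(16617 \cdot \frac{1}{4728} - \frac{2649}{9617}\right) = 22982 + \left(\frac{5539}{1576} - \frac{2649}{9617}\right) = 22982 + \frac{49093739}{15156392} = \frac{348373294683}{15156392}$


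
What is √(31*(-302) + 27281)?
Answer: 3*√1991 ≈ 133.86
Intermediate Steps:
√(31*(-302) + 27281) = √(-9362 + 27281) = √17919 = 3*√1991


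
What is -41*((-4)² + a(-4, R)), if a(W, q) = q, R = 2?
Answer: -738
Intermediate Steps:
-41*((-4)² + a(-4, R)) = -41*((-4)² + 2) = -41*(16 + 2) = -41*18 = -738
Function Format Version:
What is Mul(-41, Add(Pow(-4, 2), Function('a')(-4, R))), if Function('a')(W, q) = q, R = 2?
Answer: -738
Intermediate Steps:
Mul(-41, Add(Pow(-4, 2), Function('a')(-4, R))) = Mul(-41, Add(Pow(-4, 2), 2)) = Mul(-41, Add(16, 2)) = Mul(-41, 18) = -738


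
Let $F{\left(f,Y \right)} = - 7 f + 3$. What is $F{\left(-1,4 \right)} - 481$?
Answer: $-471$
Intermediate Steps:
$F{\left(f,Y \right)} = 3 - 7 f$
$F{\left(-1,4 \right)} - 481 = \left(3 - -7\right) - 481 = \left(3 + 7\right) - 481 = 10 - 481 = -471$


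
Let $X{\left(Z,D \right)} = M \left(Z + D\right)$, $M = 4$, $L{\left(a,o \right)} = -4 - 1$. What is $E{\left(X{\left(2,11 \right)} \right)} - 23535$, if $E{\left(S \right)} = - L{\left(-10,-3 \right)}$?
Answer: $-23530$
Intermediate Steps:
$L{\left(a,o \right)} = -5$
$X{\left(Z,D \right)} = 4 D + 4 Z$ ($X{\left(Z,D \right)} = 4 \left(Z + D\right) = 4 \left(D + Z\right) = 4 D + 4 Z$)
$E{\left(S \right)} = 5$ ($E{\left(S \right)} = \left(-1\right) \left(-5\right) = 5$)
$E{\left(X{\left(2,11 \right)} \right)} - 23535 = 5 - 23535 = -23530$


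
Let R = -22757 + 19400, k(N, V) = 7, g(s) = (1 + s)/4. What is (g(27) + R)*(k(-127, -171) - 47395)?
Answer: 158749800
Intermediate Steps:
g(s) = ¼ + s/4 (g(s) = (1 + s)*(¼) = ¼ + s/4)
R = -3357
(g(27) + R)*(k(-127, -171) - 47395) = ((¼ + (¼)*27) - 3357)*(7 - 47395) = ((¼ + 27/4) - 3357)*(-47388) = (7 - 3357)*(-47388) = -3350*(-47388) = 158749800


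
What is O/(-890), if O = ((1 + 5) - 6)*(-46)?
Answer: 0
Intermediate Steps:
O = 0 (O = (6 - 6)*(-46) = 0*(-46) = 0)
O/(-890) = 0/(-890) = 0*(-1/890) = 0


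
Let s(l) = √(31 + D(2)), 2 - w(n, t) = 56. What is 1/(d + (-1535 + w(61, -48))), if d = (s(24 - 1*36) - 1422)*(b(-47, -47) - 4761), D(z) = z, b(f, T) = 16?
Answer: 6745801/45505088135776 + 4745*√33/45505088135776 ≈ 1.4884e-7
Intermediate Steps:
w(n, t) = -54 (w(n, t) = 2 - 1*56 = 2 - 56 = -54)
s(l) = √33 (s(l) = √(31 + 2) = √33)
d = 6747390 - 4745*√33 (d = (√33 - 1422)*(16 - 4761) = (-1422 + √33)*(-4745) = 6747390 - 4745*√33 ≈ 6.7201e+6)
1/(d + (-1535 + w(61, -48))) = 1/((6747390 - 4745*√33) + (-1535 - 54)) = 1/((6747390 - 4745*√33) - 1589) = 1/(6745801 - 4745*√33)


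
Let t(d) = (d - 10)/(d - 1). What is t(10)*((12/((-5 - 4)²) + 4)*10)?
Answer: 0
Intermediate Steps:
t(d) = (-10 + d)/(-1 + d)
t(10)*((12/((-5 - 4)²) + 4)*10) = ((-10 + 10)/(-1 + 10))*((12/((-5 - 4)²) + 4)*10) = (0/9)*((12/((-9)²) + 4)*10) = ((⅑)*0)*((12/81 + 4)*10) = 0*((12*(1/81) + 4)*10) = 0*((4/27 + 4)*10) = 0*((112/27)*10) = 0*(1120/27) = 0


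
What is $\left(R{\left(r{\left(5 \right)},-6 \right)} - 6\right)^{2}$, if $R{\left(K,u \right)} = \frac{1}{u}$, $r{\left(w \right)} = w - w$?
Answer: $\frac{1369}{36} \approx 38.028$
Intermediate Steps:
$r{\left(w \right)} = 0$
$\left(R{\left(r{\left(5 \right)},-6 \right)} - 6\right)^{2} = \left(\frac{1}{-6} - 6\right)^{2} = \left(- \frac{1}{6} - 6\right)^{2} = \left(- \frac{37}{6}\right)^{2} = \frac{1369}{36}$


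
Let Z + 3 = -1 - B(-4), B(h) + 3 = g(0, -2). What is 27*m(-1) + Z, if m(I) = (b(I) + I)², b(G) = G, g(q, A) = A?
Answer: 109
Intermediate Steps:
B(h) = -5 (B(h) = -3 - 2 = -5)
Z = 1 (Z = -3 + (-1 - 1*(-5)) = -3 + (-1 + 5) = -3 + 4 = 1)
m(I) = 4*I² (m(I) = (I + I)² = (2*I)² = 4*I²)
27*m(-1) + Z = 27*(4*(-1)²) + 1 = 27*(4*1) + 1 = 27*4 + 1 = 108 + 1 = 109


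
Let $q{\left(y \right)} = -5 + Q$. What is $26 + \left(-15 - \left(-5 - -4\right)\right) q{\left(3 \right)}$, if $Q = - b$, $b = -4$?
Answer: $40$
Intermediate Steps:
$Q = 4$ ($Q = \left(-1\right) \left(-4\right) = 4$)
$q{\left(y \right)} = -1$ ($q{\left(y \right)} = -5 + 4 = -1$)
$26 + \left(-15 - \left(-5 - -4\right)\right) q{\left(3 \right)} = 26 + \left(-15 - \left(-5 - -4\right)\right) \left(-1\right) = 26 + \left(-15 - \left(-5 + 4\right)\right) \left(-1\right) = 26 + \left(-15 - -1\right) \left(-1\right) = 26 + \left(-15 + 1\right) \left(-1\right) = 26 - -14 = 26 + 14 = 40$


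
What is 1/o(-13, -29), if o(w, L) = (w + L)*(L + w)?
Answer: 1/1764 ≈ 0.00056689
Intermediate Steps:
o(w, L) = (L + w)**2 (o(w, L) = (L + w)*(L + w) = (L + w)**2)
1/o(-13, -29) = 1/((-29 - 13)**2) = 1/((-42)**2) = 1/1764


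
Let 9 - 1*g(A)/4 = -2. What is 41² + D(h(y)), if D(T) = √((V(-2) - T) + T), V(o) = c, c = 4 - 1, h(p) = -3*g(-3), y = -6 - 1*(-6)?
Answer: 1681 + √3 ≈ 1682.7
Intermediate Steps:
g(A) = 44 (g(A) = 36 - 4*(-2) = 36 + 8 = 44)
y = 0 (y = -6 + 6 = 0)
h(p) = -132 (h(p) = -3*44 = -132)
c = 3
V(o) = 3
D(T) = √3 (D(T) = √((3 - T) + T) = √3)
41² + D(h(y)) = 41² + √3 = 1681 + √3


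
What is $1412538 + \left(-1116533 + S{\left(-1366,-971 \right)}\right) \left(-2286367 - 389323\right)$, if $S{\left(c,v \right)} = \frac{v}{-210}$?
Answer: $\frac{62737189691969}{21} \approx 2.9875 \cdot 10^{12}$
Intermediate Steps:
$S{\left(c,v \right)} = - \frac{v}{210}$ ($S{\left(c,v \right)} = v \left(- \frac{1}{210}\right) = - \frac{v}{210}$)
$1412538 + \left(-1116533 + S{\left(-1366,-971 \right)}\right) \left(-2286367 - 389323\right) = 1412538 + \left(-1116533 - - \frac{971}{210}\right) \left(-2286367 - 389323\right) = 1412538 + \left(-1116533 + \frac{971}{210}\right) \left(-2675690\right) = 1412538 - - \frac{62737160028671}{21} = 1412538 + \frac{62737160028671}{21} = \frac{62737189691969}{21}$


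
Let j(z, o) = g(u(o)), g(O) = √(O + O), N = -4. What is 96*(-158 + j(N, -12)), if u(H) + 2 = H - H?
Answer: -15168 + 192*I ≈ -15168.0 + 192.0*I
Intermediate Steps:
u(H) = -2 (u(H) = -2 + (H - H) = -2 + 0 = -2)
g(O) = √2*√O (g(O) = √(2*O) = √2*√O)
j(z, o) = 2*I (j(z, o) = √2*√(-2) = √2*(I*√2) = 2*I)
96*(-158 + j(N, -12)) = 96*(-158 + 2*I) = -15168 + 192*I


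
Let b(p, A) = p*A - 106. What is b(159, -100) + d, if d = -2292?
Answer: -18298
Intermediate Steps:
b(p, A) = -106 + A*p (b(p, A) = A*p - 106 = -106 + A*p)
b(159, -100) + d = (-106 - 100*159) - 2292 = (-106 - 15900) - 2292 = -16006 - 2292 = -18298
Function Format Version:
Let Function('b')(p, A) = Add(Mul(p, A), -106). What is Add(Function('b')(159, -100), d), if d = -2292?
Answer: -18298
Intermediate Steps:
Function('b')(p, A) = Add(-106, Mul(A, p)) (Function('b')(p, A) = Add(Mul(A, p), -106) = Add(-106, Mul(A, p)))
Add(Function('b')(159, -100), d) = Add(Add(-106, Mul(-100, 159)), -2292) = Add(Add(-106, -15900), -2292) = Add(-16006, -2292) = -18298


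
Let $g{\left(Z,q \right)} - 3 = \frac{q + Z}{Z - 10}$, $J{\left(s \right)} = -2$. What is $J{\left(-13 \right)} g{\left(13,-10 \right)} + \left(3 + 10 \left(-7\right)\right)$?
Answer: $-75$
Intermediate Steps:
$g{\left(Z,q \right)} = 3 + \frac{Z + q}{-10 + Z}$ ($g{\left(Z,q \right)} = 3 + \frac{q + Z}{Z - 10} = 3 + \frac{Z + q}{-10 + Z}$)
$J{\left(-13 \right)} g{\left(13,-10 \right)} + \left(3 + 10 \left(-7\right)\right) = - 2 \frac{-30 - 10 + 4 \cdot 13}{-10 + 13} + \left(3 + 10 \left(-7\right)\right) = - 2 \frac{-30 - 10 + 52}{3} + \left(3 - 70\right) = - 2 \cdot \frac{1}{3} \cdot 12 - 67 = \left(-2\right) 4 - 67 = -8 - 67 = -75$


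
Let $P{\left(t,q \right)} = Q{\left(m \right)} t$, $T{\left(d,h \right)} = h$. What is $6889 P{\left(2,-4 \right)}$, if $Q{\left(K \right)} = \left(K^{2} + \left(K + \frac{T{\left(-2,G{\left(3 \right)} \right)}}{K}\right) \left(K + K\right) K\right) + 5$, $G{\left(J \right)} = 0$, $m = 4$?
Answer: $2052922$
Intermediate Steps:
$Q{\left(K \right)} = 5 + K^{2} + 2 K^{3}$ ($Q{\left(K \right)} = \left(K^{2} + \left(K + \frac{0}{K}\right) \left(K + K\right) K\right) + 5 = \left(K^{2} + \left(K + 0\right) 2 K K\right) + 5 = \left(K^{2} + K 2 K K\right) + 5 = \left(K^{2} + 2 K^{2} K\right) + 5 = \left(K^{2} + 2 K^{3}\right) + 5 = 5 + K^{2} + 2 K^{3}$)
$P{\left(t,q \right)} = 149 t$ ($P{\left(t,q \right)} = \left(5 + 4^{2} + 2 \cdot 4^{3}\right) t = \left(5 + 16 + 2 \cdot 64\right) t = \left(5 + 16 + 128\right) t = 149 t$)
$6889 P{\left(2,-4 \right)} = 6889 \cdot 149 \cdot 2 = 6889 \cdot 298 = 2052922$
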